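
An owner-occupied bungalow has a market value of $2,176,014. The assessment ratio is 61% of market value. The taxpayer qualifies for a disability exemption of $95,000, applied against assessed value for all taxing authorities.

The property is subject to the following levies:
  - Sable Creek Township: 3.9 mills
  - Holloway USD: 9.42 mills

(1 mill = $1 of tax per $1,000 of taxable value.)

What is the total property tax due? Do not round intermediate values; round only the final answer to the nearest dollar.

Assessed value = $2,176,014 × 0.61 = $1,327,368.54
Taxable value = $1,327,368.54 − $95,000 = $1,232,368.54
Sable Creek Township: $1,232,368.54 × 0.0039 = $4,806.237306
Holloway USD: $1,232,368.54 × 0.00942 = $11,608.9116468
Total = $4,806.237306 + $11,608.9116468 = $16,415.1489528

$16,415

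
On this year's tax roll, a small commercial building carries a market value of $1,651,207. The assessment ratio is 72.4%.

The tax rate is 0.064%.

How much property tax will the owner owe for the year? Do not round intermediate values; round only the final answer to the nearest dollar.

$765

Assessed value = $1,651,207 × 0.724 = $1,195,473.868
Tax = $1,195,473.868 × 0.00064 = $765.10327552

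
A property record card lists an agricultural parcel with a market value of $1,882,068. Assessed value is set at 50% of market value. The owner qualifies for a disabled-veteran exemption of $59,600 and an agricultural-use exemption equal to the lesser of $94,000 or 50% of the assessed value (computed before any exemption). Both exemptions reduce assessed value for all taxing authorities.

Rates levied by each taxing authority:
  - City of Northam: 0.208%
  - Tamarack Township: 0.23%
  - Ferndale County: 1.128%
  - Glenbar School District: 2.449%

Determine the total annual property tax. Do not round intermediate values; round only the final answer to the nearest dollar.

$31,615

Assessed value = $1,882,068 × 0.5 = $941,034
Agricultural-use exemption = min($94,000, 50% × $941,034) = min($94,000, $470,517) = $94,000 (dollar cap binds)
Taxable value = $941,034 − $59,600 − $94,000 = $787,434
City of Northam: $787,434 × 0.00208 = $1,637.86272
Tamarack Township: $787,434 × 0.0023 = $1,811.0982
Ferndale County: $787,434 × 0.01128 = $8,882.25552
Glenbar School District: $787,434 × 0.02449 = $19,284.25866
Total = $31,615.4751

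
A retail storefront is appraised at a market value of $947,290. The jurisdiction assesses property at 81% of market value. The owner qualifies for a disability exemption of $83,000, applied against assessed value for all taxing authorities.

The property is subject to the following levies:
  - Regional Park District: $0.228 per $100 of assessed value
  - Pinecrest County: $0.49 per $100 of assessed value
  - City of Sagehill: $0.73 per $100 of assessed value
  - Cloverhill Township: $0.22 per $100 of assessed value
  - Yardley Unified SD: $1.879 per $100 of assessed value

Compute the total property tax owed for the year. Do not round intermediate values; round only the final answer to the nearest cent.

$24,272.29

Assessed value = $947,290 × 0.81 = $767,304.9
Taxable value = $767,304.9 − $83,000 = $684,304.9
Regional Park District: $684,304.9 × 0.00228 = $1,560.215172
Pinecrest County: $684,304.9 × 0.0049 = $3,353.09401
City of Sagehill: $684,304.9 × 0.0073 = $4,995.42577
Cloverhill Township: $684,304.9 × 0.0022 = $1,505.47078
Yardley Unified SD: $684,304.9 × 0.01879 = $12,858.089071
Total = $1,560.215172 + $3,353.09401 + $4,995.42577 + $1,505.47078 + $12,858.089071 = $24,272.294803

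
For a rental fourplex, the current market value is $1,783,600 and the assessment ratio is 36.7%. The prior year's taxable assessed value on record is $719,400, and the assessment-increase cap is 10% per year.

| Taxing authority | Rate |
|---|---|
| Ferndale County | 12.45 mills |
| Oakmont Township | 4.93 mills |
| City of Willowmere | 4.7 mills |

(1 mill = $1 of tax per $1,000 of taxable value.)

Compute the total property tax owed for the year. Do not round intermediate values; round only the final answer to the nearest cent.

Uncapped assessed value = $1,783,600 × 0.367 = $654,581.2
Cap limit = $719,400 × 1.1 = $791,340
Taxable assessed value = min($654,581.2, $791,340) = $654,581.2 (cap does not bind)
Ferndale County: $654,581.2 × 0.01245 = $8,149.53594
Oakmont Township: $654,581.2 × 0.00493 = $3,227.085316
City of Willowmere: $654,581.2 × 0.0047 = $3,076.53164
Total = $14,453.152896

$14,453.15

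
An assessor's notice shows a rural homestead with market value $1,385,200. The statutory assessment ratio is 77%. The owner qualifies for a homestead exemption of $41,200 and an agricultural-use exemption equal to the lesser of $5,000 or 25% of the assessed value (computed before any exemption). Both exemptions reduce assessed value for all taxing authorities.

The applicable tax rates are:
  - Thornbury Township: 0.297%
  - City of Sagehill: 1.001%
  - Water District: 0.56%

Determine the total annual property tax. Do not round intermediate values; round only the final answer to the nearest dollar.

$18,959

Assessed value = $1,385,200 × 0.77 = $1,066,604
Agricultural-use exemption = min($5,000, 25% × $1,066,604) = min($5,000, $266,651) = $5,000 (dollar cap binds)
Taxable value = $1,066,604 − $41,200 − $5,000 = $1,020,404
Thornbury Township: $1,020,404 × 0.00297 = $3,030.59988
City of Sagehill: $1,020,404 × 0.01001 = $10,214.24404
Water District: $1,020,404 × 0.0056 = $5,714.2624
Total = $18,959.10632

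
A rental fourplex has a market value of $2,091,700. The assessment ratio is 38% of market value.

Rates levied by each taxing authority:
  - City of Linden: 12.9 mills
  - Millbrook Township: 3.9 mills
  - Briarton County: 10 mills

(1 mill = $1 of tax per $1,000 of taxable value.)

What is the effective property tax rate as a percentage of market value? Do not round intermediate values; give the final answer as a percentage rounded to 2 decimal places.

Assessed value = $2,091,700 × 0.38 = $794,846
City of Linden: $794,846 × 0.0129 = $10,253.5134
Millbrook Township: $794,846 × 0.0039 = $3,099.8994
Briarton County: $794,846 × 0.01 = $7,948.46
Total tax = $21,301.8728
Effective rate = $21,301.8728 ÷ $2,091,700 = 1.02% of market value

1.02%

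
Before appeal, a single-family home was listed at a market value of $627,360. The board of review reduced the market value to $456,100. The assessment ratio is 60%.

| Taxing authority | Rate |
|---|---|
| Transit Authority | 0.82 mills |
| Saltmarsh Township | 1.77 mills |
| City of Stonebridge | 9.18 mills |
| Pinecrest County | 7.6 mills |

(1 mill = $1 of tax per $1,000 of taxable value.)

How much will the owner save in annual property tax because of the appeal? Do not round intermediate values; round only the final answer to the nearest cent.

Old assessed value = $627,360 × 0.6 = $376,416
New assessed value = $456,100 × 0.6 = $273,660
Combined rate = 0.00082 + 0.00177 + 0.00918 + 0.0076 = 0.01937
Old tax = $376,416 × 0.01937 = $7,291.17792
New tax = $273,660 × 0.01937 = $5,300.7942
Reduction = $7,291.17792 − $5,300.7942 = $1,990.38372

$1,990.38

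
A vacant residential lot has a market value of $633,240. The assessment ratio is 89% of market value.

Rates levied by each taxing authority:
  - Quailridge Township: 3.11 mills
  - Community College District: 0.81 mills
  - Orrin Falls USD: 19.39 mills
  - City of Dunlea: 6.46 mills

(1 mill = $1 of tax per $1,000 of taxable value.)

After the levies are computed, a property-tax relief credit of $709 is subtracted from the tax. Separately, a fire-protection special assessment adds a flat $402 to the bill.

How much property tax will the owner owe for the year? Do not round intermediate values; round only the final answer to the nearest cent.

Assessed value = $633,240 × 0.89 = $563,583.6
Quailridge Township: $563,583.6 × 0.00311 = $1,752.744996
Community College District: $563,583.6 × 0.00081 = $456.502716
Orrin Falls USD: $563,583.6 × 0.01939 = $10,927.886004
City of Dunlea: $563,583.6 × 0.00646 = $3,640.750056
Levies subtotal = $16,777.883772
After credit = $16,777.883772 − $709 = $16,068.883772
Total = $16,068.883772 + $402 = $16,470.883772

$16,470.88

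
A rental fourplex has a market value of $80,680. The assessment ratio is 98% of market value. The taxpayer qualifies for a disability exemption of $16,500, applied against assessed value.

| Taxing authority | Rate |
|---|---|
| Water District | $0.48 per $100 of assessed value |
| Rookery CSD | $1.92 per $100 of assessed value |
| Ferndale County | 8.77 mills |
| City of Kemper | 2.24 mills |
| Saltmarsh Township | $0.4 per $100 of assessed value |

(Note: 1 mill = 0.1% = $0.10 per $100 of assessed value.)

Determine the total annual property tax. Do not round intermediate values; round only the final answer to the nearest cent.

Assessed value = $80,680 × 0.98 = $79,066.4
Taxable value = $79,066.4 − $16,500 = $62,566.4
Water District: $62,566.4 × 0.0048 = $300.31872
Rookery CSD: $62,566.4 × 0.0192 = $1,201.27488
Ferndale County: $62,566.4 × 0.00877 = $548.707328
City of Kemper: $62,566.4 × 0.00224 = $140.148736
Saltmarsh Township: $62,566.4 × 0.004 = $250.2656
Total = $2,440.715264

$2,440.72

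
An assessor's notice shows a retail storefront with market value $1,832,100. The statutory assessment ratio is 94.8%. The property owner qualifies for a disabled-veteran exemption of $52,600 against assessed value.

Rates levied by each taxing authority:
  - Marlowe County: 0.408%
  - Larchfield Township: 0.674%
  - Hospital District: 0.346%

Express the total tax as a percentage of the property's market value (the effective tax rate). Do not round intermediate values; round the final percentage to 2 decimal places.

1.31%

Assessed value = $1,832,100 × 0.948 = $1,736,830.8
Taxable value = $1,736,830.8 − $52,600 = $1,684,230.8
Marlowe County: $1,684,230.8 × 0.00408 = $6,871.661664
Larchfield Township: $1,684,230.8 × 0.00674 = $11,351.715592
Hospital District: $1,684,230.8 × 0.00346 = $5,827.438568
Total tax = $24,050.815824
Effective rate = $24,050.815824 ÷ $1,832,100 = 1.31% of market value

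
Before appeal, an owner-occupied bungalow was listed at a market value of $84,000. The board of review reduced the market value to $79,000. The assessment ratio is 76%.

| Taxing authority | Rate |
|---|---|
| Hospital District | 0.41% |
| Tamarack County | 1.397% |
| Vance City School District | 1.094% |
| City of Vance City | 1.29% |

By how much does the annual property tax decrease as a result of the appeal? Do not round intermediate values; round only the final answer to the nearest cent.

$159.26

Old assessed value = $84,000 × 0.76 = $63,840
New assessed value = $79,000 × 0.76 = $60,040
Combined rate = 0.0041 + 0.01397 + 0.01094 + 0.0129 = 0.04191
Old tax = $63,840 × 0.04191 = $2,675.5344
New tax = $60,040 × 0.04191 = $2,516.2764
Reduction = $2,675.5344 − $2,516.2764 = $159.258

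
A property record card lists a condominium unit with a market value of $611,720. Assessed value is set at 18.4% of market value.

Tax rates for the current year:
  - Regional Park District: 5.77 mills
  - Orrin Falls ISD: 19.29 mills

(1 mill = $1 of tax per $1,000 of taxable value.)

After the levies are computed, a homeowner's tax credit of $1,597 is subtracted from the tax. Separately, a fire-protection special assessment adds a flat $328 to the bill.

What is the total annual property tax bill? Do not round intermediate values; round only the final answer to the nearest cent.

$1,551.67

Assessed value = $611,720 × 0.184 = $112,556.48
Regional Park District: $112,556.48 × 0.00577 = $649.4508896
Orrin Falls ISD: $112,556.48 × 0.01929 = $2,171.2144992
Levies subtotal = $2,820.6653888
After credit = $2,820.6653888 − $1,597 = $1,223.6653888
Total = $1,223.6653888 + $328 = $1,551.6653888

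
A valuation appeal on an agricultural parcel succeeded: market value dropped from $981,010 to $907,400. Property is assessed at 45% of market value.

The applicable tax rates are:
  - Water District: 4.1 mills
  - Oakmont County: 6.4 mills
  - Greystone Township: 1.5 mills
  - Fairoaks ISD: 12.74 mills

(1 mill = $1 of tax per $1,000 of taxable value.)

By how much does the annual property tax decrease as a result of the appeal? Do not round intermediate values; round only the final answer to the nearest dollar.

$820

Old assessed value = $981,010 × 0.45 = $441,454.5
New assessed value = $907,400 × 0.45 = $408,330
Combined rate = 0.0041 + 0.0064 + 0.0015 + 0.01274 = 0.02474
Old tax = $441,454.5 × 0.02474 = $10,921.58433
New tax = $408,330 × 0.02474 = $10,102.0842
Reduction = $10,921.58433 − $10,102.0842 = $819.50013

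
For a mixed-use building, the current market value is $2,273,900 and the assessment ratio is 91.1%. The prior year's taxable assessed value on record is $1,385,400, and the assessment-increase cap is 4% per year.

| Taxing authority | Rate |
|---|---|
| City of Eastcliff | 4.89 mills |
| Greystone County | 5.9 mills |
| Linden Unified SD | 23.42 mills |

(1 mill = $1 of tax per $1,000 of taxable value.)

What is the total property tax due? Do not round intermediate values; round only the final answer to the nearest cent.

Uncapped assessed value = $2,273,900 × 0.911 = $2,071,522.9
Cap limit = $1,385,400 × 1.04 = $1,440,816
Taxable assessed value = min($2,071,522.9, $1,440,816) = $1,440,816 (cap binds)
City of Eastcliff: $1,440,816 × 0.00489 = $7,045.59024
Greystone County: $1,440,816 × 0.0059 = $8,500.8144
Linden Unified SD: $1,440,816 × 0.02342 = $33,743.91072
Total = $49,290.31536

$49,290.32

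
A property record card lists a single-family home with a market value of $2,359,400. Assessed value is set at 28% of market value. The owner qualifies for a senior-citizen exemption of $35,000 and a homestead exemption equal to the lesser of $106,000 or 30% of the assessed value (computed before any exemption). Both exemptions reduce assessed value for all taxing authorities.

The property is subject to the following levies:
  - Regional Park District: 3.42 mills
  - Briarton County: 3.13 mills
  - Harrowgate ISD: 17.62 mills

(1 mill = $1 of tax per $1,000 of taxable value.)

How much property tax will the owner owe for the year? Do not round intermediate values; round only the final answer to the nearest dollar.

Assessed value = $2,359,400 × 0.28 = $660,632
Homestead exemption = min($106,000, 30% × $660,632) = min($106,000, $198,189.6) = $106,000 (dollar cap binds)
Taxable value = $660,632 − $35,000 − $106,000 = $519,632
Regional Park District: $519,632 × 0.00342 = $1,777.14144
Briarton County: $519,632 × 0.00313 = $1,626.44816
Harrowgate ISD: $519,632 × 0.01762 = $9,155.91584
Total = $12,559.50544

$12,560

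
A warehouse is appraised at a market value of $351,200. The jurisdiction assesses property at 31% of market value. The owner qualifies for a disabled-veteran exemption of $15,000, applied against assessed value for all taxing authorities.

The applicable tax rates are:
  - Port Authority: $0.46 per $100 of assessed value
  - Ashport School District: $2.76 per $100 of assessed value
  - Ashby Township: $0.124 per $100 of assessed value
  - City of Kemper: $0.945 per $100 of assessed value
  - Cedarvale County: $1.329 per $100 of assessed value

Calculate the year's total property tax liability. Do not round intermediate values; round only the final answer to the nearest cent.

$5,273.73

Assessed value = $351,200 × 0.31 = $108,872
Taxable value = $108,872 − $15,000 = $93,872
Port Authority: $93,872 × 0.0046 = $431.8112
Ashport School District: $93,872 × 0.0276 = $2,590.8672
Ashby Township: $93,872 × 0.00124 = $116.40128
City of Kemper: $93,872 × 0.00945 = $887.0904
Cedarvale County: $93,872 × 0.01329 = $1,247.55888
Total = $431.8112 + $2,590.8672 + $116.40128 + $887.0904 + $1,247.55888 = $5,273.72896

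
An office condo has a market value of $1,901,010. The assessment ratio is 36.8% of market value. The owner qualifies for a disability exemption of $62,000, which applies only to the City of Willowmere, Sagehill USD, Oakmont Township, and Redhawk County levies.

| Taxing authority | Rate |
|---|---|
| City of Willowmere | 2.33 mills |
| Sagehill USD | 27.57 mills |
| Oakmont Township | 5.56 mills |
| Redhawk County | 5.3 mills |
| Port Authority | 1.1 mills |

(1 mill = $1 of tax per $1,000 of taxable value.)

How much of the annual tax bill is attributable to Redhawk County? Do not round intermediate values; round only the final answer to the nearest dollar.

$3,379

Assessed value = $1,901,010 × 0.368 = $699,571.68
Redhawk County taxable value = $699,571.68 − $62,000 = $637,571.68
Redhawk County levy = $637,571.68 × 0.0053 = $3,379.129904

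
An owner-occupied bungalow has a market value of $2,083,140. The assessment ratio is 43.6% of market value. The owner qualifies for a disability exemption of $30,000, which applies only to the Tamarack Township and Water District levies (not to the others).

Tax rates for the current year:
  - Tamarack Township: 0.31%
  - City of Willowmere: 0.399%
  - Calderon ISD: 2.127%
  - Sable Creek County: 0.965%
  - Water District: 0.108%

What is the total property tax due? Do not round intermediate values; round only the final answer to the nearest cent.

Assessed value = $2,083,140 × 0.436 = $908,249.04
Tamarack Township: ($908,249.04 − $30,000) × 0.0031 = $878,249.04 × 0.0031 = $2,722.572024
City of Willowmere: $908,249.04 × 0.00399 = $3,623.9136696
Calderon ISD: $908,249.04 × 0.02127 = $19,318.4570808
Sable Creek County: $908,249.04 × 0.00965 = $8,764.603236
Water District: ($908,249.04 − $30,000) × 0.00108 = $878,249.04 × 0.00108 = $948.5089632
Total = $35,378.0549736

$35,378.05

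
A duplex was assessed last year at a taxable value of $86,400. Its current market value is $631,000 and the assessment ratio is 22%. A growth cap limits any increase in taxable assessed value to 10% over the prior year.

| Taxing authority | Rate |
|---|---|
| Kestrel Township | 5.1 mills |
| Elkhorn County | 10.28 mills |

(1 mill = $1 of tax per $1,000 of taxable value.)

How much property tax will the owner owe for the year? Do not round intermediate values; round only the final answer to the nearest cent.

Uncapped assessed value = $631,000 × 0.22 = $138,820
Cap limit = $86,400 × 1.1 = $95,040
Taxable assessed value = min($138,820, $95,040) = $95,040 (cap binds)
Kestrel Township: $95,040 × 0.0051 = $484.704
Elkhorn County: $95,040 × 0.01028 = $977.0112
Total = $1,461.7152

$1,461.72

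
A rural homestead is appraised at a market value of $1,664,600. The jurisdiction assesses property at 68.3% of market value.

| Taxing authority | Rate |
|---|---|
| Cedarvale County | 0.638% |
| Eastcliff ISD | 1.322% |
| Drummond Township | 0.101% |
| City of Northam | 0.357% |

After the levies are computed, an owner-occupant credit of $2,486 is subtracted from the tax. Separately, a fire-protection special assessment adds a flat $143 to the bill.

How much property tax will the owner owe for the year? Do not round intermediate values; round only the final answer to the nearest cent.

$25,147.77

Assessed value = $1,664,600 × 0.683 = $1,136,921.8
Cedarvale County: $1,136,921.8 × 0.00638 = $7,253.561084
Eastcliff ISD: $1,136,921.8 × 0.01322 = $15,030.106196
Drummond Township: $1,136,921.8 × 0.00101 = $1,148.291018
City of Northam: $1,136,921.8 × 0.00357 = $4,058.810826
Levies subtotal = $27,490.769124
After credit = $27,490.769124 − $2,486 = $25,004.769124
Total = $25,004.769124 + $143 = $25,147.769124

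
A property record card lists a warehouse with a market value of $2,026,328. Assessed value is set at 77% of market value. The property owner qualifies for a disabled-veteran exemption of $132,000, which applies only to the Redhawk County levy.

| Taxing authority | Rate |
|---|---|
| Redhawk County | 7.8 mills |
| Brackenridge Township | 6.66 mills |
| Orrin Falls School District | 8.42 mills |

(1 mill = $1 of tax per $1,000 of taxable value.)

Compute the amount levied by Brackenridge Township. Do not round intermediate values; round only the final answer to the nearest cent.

$10,391.42

Assessed value = $2,026,328 × 0.77 = $1,560,272.56
Brackenridge Township taxable value = $1,560,272.56 (exemption does not apply)
Brackenridge Township levy = $1,560,272.56 × 0.00666 = $10,391.4152496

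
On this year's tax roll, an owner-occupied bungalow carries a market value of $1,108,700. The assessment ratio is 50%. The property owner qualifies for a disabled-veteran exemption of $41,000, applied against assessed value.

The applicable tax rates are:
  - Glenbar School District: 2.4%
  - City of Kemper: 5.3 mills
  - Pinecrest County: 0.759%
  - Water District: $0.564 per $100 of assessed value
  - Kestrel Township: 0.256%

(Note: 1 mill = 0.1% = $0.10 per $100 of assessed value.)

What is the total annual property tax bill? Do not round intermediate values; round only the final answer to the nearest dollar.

$23,147

Assessed value = $1,108,700 × 0.5 = $554,350
Taxable value = $554,350 − $41,000 = $513,350
Glenbar School District: $513,350 × 0.024 = $12,320.4
City of Kemper: $513,350 × 0.0053 = $2,720.755
Pinecrest County: $513,350 × 0.00759 = $3,896.3265
Water District: $513,350 × 0.00564 = $2,895.294
Kestrel Township: $513,350 × 0.00256 = $1,314.176
Total = $23,146.9515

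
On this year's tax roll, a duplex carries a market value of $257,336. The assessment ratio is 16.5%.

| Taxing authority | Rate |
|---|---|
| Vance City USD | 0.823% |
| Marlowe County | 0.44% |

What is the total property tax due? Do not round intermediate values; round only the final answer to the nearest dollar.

$536

Assessed value = $257,336 × 0.165 = $42,460.44
Vance City USD: $42,460.44 × 0.00823 = $349.4494212
Marlowe County: $42,460.44 × 0.0044 = $186.825936
Total = $349.4494212 + $186.825936 = $536.2753572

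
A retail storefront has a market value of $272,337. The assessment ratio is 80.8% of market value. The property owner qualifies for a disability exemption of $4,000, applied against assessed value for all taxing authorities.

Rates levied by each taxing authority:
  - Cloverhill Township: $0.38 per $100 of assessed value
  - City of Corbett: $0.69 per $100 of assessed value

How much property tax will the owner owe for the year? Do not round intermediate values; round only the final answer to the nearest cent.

Assessed value = $272,337 × 0.808 = $220,048.296
Taxable value = $220,048.296 − $4,000 = $216,048.296
Cloverhill Township: $216,048.296 × 0.0038 = $820.9835248
City of Corbett: $216,048.296 × 0.0069 = $1,490.7332424
Total = $820.9835248 + $1,490.7332424 = $2,311.7167672

$2,311.72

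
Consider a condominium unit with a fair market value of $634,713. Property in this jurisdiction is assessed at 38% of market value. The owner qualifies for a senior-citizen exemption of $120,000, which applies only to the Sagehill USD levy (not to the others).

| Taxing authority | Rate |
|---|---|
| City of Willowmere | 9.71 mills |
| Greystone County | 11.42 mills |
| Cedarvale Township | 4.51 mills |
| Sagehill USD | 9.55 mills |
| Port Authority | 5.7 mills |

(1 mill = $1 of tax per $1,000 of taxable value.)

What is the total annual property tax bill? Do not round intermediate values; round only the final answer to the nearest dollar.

Assessed value = $634,713 × 0.38 = $241,190.94
City of Willowmere: $241,190.94 × 0.00971 = $2,341.9640274
Greystone County: $241,190.94 × 0.01142 = $2,754.4005348
Cedarvale Township: $241,190.94 × 0.00451 = $1,087.7711394
Sagehill USD: ($241,190.94 − $120,000) × 0.00955 = $121,190.94 × 0.00955 = $1,157.373477
Port Authority: $241,190.94 × 0.0057 = $1,374.788358
Total = $8,716.2975366

$8,716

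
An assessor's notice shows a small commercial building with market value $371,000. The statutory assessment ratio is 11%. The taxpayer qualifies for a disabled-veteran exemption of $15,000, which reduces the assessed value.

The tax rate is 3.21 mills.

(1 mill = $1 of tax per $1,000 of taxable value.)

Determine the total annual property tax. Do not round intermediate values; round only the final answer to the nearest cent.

$82.85

Assessed value = $371,000 × 0.11 = $40,810
Taxable value = $40,810 − $15,000 = $25,810
Tax = $25,810 × 0.00321 = $82.8501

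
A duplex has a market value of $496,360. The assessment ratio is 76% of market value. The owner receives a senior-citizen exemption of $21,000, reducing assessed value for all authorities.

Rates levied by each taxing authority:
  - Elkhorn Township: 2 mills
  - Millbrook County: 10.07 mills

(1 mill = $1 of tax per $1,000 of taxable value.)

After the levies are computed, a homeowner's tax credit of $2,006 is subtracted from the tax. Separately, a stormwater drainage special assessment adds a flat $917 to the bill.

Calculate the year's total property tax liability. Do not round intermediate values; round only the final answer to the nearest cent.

Assessed value = $496,360 × 0.76 = $377,233.6
Taxable value = $377,233.6 − $21,000 = $356,233.6
Elkhorn Township: $356,233.6 × 0.002 = $712.4672
Millbrook County: $356,233.6 × 0.01007 = $3,587.272352
Levies subtotal = $4,299.739552
After credit = $4,299.739552 − $2,006 = $2,293.739552
Total = $2,293.739552 + $917 = $3,210.739552

$3,210.74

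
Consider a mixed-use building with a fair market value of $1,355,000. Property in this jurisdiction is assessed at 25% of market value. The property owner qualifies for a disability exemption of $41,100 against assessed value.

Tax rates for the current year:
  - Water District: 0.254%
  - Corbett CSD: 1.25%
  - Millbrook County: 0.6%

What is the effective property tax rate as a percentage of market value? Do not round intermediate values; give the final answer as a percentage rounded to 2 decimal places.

Assessed value = $1,355,000 × 0.25 = $338,750
Taxable value = $338,750 − $41,100 = $297,650
Water District: $297,650 × 0.00254 = $756.031
Corbett CSD: $297,650 × 0.0125 = $3,720.625
Millbrook County: $297,650 × 0.006 = $1,785.9
Total tax = $6,262.556
Effective rate = $6,262.556 ÷ $1,355,000 = 0.46% of market value

0.46%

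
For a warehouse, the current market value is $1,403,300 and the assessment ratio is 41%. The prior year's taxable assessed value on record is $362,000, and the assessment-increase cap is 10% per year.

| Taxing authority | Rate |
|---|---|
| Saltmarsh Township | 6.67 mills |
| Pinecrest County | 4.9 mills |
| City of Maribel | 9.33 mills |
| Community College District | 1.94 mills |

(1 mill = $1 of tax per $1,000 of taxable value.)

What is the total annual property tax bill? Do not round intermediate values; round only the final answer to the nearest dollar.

Uncapped assessed value = $1,403,300 × 0.41 = $575,353
Cap limit = $362,000 × 1.1 = $398,200
Taxable assessed value = min($575,353, $398,200) = $398,200 (cap binds)
Saltmarsh Township: $398,200 × 0.00667 = $2,655.994
Pinecrest County: $398,200 × 0.0049 = $1,951.18
City of Maribel: $398,200 × 0.00933 = $3,715.206
Community College District: $398,200 × 0.00194 = $772.508
Total = $9,094.888

$9,095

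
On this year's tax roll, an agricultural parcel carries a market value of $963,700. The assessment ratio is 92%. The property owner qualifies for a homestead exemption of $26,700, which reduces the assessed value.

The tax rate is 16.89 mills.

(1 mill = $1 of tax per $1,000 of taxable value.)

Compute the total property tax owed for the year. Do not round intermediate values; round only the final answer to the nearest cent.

Assessed value = $963,700 × 0.92 = $886,604
Taxable value = $886,604 − $26,700 = $859,904
Tax = $859,904 × 0.01689 = $14,523.77856

$14,523.78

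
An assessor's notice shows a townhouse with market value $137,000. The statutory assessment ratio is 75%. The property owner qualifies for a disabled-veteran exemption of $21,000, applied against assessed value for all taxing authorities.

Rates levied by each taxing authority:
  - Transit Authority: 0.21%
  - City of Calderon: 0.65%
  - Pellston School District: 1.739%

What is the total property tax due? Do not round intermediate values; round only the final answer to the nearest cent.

$2,124.68

Assessed value = $137,000 × 0.75 = $102,750
Taxable value = $102,750 − $21,000 = $81,750
Transit Authority: $81,750 × 0.0021 = $171.675
City of Calderon: $81,750 × 0.0065 = $531.375
Pellston School District: $81,750 × 0.01739 = $1,421.6325
Total = $171.675 + $531.375 + $1,421.6325 = $2,124.6825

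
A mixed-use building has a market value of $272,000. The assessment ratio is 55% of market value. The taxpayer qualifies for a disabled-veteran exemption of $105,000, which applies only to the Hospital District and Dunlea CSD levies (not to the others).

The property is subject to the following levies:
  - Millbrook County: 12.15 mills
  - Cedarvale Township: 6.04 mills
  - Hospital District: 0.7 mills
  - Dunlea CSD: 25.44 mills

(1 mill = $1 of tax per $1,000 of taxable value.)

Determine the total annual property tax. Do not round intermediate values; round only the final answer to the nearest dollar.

Assessed value = $272,000 × 0.55 = $149,600
Millbrook County: $149,600 × 0.01215 = $1,817.64
Cedarvale Township: $149,600 × 0.00604 = $903.584
Hospital District: ($149,600 − $105,000) × 0.0007 = $44,600 × 0.0007 = $31.22
Dunlea CSD: ($149,600 − $105,000) × 0.02544 = $44,600 × 0.02544 = $1,134.624
Total = $3,887.068

$3,887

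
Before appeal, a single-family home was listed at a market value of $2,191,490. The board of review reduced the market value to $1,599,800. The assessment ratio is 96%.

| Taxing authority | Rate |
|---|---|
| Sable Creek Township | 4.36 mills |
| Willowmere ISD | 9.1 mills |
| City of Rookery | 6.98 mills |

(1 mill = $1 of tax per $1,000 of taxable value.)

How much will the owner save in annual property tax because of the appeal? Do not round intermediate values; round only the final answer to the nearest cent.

Old assessed value = $2,191,490 × 0.96 = $2,103,830.4
New assessed value = $1,599,800 × 0.96 = $1,535,808
Combined rate = 0.00436 + 0.0091 + 0.00698 = 0.02044
Old tax = $2,103,830.4 × 0.02044 = $43,002.293376
New tax = $1,535,808 × 0.02044 = $31,391.91552
Reduction = $43,002.293376 − $31,391.91552 = $11,610.377856

$11,610.38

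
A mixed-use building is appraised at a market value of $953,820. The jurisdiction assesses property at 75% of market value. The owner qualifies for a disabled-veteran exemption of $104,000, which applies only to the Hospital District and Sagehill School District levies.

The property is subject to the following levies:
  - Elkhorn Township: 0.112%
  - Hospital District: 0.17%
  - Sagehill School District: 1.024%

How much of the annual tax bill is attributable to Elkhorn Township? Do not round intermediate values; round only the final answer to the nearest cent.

$801.21

Assessed value = $953,820 × 0.75 = $715,365
Elkhorn Township taxable value = $715,365 (exemption does not apply)
Elkhorn Township levy = $715,365 × 0.00112 = $801.2088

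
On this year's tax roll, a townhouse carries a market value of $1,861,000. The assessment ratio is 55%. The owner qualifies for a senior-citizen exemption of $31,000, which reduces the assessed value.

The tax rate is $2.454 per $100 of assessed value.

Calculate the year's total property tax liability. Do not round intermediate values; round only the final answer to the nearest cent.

Assessed value = $1,861,000 × 0.55 = $1,023,550
Taxable value = $1,023,550 − $31,000 = $992,550
Tax = $992,550 × 0.02454 = $24,357.177

$24,357.18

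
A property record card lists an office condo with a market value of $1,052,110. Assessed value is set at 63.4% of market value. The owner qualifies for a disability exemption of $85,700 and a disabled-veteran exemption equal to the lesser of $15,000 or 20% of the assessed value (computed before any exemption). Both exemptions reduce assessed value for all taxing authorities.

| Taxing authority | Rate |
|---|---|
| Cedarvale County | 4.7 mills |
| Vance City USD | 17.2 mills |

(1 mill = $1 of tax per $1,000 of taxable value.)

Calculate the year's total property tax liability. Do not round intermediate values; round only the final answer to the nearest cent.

$12,402.80

Assessed value = $1,052,110 × 0.634 = $667,037.74
Disabled-veteran exemption = min($15,000, 20% × $667,037.74) = min($15,000, $133,407.548) = $15,000 (dollar cap binds)
Taxable value = $667,037.74 − $85,700 − $15,000 = $566,337.74
Cedarvale County: $566,337.74 × 0.0047 = $2,661.787378
Vance City USD: $566,337.74 × 0.0172 = $9,741.009128
Total = $12,402.796506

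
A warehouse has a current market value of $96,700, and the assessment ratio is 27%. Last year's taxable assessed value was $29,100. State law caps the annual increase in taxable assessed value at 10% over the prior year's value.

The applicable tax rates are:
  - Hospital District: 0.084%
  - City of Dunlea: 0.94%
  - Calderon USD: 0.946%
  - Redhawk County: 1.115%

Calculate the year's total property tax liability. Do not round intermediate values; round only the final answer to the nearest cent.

Uncapped assessed value = $96,700 × 0.27 = $26,109
Cap limit = $29,100 × 1.1 = $32,010
Taxable assessed value = min($26,109, $32,010) = $26,109 (cap does not bind)
Hospital District: $26,109 × 0.00084 = $21.93156
City of Dunlea: $26,109 × 0.0094 = $245.4246
Calderon USD: $26,109 × 0.00946 = $246.99114
Redhawk County: $26,109 × 0.01115 = $291.11535
Total = $805.46265

$805.46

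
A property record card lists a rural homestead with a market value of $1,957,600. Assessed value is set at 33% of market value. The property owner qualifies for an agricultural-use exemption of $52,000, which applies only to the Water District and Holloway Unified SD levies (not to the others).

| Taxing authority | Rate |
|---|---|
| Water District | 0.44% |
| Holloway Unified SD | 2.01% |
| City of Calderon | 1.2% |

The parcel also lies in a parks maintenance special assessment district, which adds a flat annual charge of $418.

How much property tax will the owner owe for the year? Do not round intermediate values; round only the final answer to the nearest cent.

$22,723.29

Assessed value = $1,957,600 × 0.33 = $646,008
Water District: ($646,008 − $52,000) × 0.0044 = $594,008 × 0.0044 = $2,613.6352
Holloway Unified SD: ($646,008 − $52,000) × 0.0201 = $594,008 × 0.0201 = $11,939.5608
City of Calderon: $646,008 × 0.012 = $7,752.096
Levies subtotal = $22,305.292
Total = $22,305.292 + $418 = $22,723.292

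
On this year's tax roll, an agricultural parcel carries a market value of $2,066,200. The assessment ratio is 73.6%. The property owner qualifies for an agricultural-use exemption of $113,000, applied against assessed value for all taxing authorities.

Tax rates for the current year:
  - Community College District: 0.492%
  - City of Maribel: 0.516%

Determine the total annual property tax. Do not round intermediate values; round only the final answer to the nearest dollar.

$14,190

Assessed value = $2,066,200 × 0.736 = $1,520,723.2
Taxable value = $1,520,723.2 − $113,000 = $1,407,723.2
Community College District: $1,407,723.2 × 0.00492 = $6,925.998144
City of Maribel: $1,407,723.2 × 0.00516 = $7,263.851712
Total = $6,925.998144 + $7,263.851712 = $14,189.849856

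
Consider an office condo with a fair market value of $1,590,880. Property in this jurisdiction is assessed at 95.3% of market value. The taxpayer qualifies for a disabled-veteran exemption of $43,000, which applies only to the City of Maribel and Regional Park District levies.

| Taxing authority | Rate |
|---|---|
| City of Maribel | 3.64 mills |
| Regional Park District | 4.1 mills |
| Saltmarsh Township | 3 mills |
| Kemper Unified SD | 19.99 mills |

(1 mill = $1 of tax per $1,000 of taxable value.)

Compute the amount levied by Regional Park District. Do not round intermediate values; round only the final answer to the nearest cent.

$6,039.75

Assessed value = $1,590,880 × 0.953 = $1,516,108.64
Regional Park District taxable value = $1,516,108.64 − $43,000 = $1,473,108.64
Regional Park District levy = $1,473,108.64 × 0.0041 = $6,039.745424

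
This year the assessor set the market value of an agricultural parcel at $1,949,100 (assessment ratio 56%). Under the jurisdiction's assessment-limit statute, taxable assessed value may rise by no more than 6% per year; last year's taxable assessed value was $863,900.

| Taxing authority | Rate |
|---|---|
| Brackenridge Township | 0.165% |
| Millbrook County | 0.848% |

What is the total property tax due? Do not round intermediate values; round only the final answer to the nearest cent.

$9,276.39

Uncapped assessed value = $1,949,100 × 0.56 = $1,091,496
Cap limit = $863,900 × 1.06 = $915,734
Taxable assessed value = min($1,091,496, $915,734) = $915,734 (cap binds)
Brackenridge Township: $915,734 × 0.00165 = $1,510.9611
Millbrook County: $915,734 × 0.00848 = $7,765.42432
Total = $9,276.38542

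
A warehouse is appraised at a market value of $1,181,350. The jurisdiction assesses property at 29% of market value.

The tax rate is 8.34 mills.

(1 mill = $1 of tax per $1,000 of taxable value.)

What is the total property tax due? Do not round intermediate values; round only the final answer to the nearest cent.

Assessed value = $1,181,350 × 0.29 = $342,591.5
Tax = $342,591.5 × 0.00834 = $2,857.21311

$2,857.21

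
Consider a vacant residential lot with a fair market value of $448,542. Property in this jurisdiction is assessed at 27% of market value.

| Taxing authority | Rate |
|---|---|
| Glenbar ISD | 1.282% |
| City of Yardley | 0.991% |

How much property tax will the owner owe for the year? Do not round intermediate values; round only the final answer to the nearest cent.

Assessed value = $448,542 × 0.27 = $121,106.34
Glenbar ISD: $121,106.34 × 0.01282 = $1,552.5832788
City of Yardley: $121,106.34 × 0.00991 = $1,200.1638294
Total = $1,552.5832788 + $1,200.1638294 = $2,752.7471082

$2,752.75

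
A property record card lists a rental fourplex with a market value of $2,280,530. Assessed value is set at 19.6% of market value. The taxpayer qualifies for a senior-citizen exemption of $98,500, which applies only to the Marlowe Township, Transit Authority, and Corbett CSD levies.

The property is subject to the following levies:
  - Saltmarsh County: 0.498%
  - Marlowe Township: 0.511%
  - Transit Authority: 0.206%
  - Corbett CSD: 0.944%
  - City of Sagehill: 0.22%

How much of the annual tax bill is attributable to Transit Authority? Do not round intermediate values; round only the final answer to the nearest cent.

$717.88

Assessed value = $2,280,530 × 0.196 = $446,983.88
Transit Authority taxable value = $446,983.88 − $98,500 = $348,483.88
Transit Authority levy = $348,483.88 × 0.00206 = $717.8767928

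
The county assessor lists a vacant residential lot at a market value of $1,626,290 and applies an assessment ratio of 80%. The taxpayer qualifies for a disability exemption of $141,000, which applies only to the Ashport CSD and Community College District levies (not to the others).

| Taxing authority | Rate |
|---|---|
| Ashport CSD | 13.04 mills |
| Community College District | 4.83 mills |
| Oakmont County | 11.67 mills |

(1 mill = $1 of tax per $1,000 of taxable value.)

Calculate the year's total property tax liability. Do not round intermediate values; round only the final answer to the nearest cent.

Assessed value = $1,626,290 × 0.8 = $1,301,032
Ashport CSD: ($1,301,032 − $141,000) × 0.01304 = $1,160,032 × 0.01304 = $15,126.81728
Community College District: ($1,301,032 − $141,000) × 0.00483 = $1,160,032 × 0.00483 = $5,602.95456
Oakmont County: $1,301,032 × 0.01167 = $15,183.04344
Total = $35,912.81528

$35,912.82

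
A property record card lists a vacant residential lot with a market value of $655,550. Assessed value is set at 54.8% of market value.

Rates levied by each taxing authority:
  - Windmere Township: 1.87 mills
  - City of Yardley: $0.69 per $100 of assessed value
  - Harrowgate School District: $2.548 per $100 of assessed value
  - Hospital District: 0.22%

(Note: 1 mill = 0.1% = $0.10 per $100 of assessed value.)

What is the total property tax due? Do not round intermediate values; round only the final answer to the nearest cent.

Assessed value = $655,550 × 0.548 = $359,241.4
Windmere Township: $359,241.4 × 0.00187 = $671.781418
City of Yardley: $359,241.4 × 0.0069 = $2,478.76566
Harrowgate School District: $359,241.4 × 0.02548 = $9,153.470872
Hospital District: $359,241.4 × 0.0022 = $790.33108
Total = $13,094.34903

$13,094.35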